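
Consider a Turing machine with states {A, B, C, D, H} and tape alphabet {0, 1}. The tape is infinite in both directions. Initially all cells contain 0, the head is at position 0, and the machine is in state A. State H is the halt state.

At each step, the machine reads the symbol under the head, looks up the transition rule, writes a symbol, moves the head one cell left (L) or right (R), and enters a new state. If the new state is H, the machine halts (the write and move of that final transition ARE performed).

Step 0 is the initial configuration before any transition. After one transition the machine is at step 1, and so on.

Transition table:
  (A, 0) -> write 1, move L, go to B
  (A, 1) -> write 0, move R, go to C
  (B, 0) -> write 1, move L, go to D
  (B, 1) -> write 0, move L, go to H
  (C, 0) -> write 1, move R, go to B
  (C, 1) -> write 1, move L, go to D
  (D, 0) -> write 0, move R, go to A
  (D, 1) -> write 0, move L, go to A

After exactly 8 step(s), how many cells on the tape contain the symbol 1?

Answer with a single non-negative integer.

Step 1: in state A at pos 0, read 0 -> (A,0)->write 1,move L,goto B. Now: state=B, head=-1, tape[-2..1]=0010 (head:  ^)
Step 2: in state B at pos -1, read 0 -> (B,0)->write 1,move L,goto D. Now: state=D, head=-2, tape[-3..1]=00110 (head:  ^)
Step 3: in state D at pos -2, read 0 -> (D,0)->write 0,move R,goto A. Now: state=A, head=-1, tape[-3..1]=00110 (head:   ^)
Step 4: in state A at pos -1, read 1 -> (A,1)->write 0,move R,goto C. Now: state=C, head=0, tape[-3..1]=00010 (head:    ^)
Step 5: in state C at pos 0, read 1 -> (C,1)->write 1,move L,goto D. Now: state=D, head=-1, tape[-3..1]=00010 (head:   ^)
Step 6: in state D at pos -1, read 0 -> (D,0)->write 0,move R,goto A. Now: state=A, head=0, tape[-3..1]=00010 (head:    ^)
Step 7: in state A at pos 0, read 1 -> (A,1)->write 0,move R,goto C. Now: state=C, head=1, tape[-3..2]=000000 (head:     ^)
Step 8: in state C at pos 1, read 0 -> (C,0)->write 1,move R,goto B. Now: state=B, head=2, tape[-3..3]=0000100 (head:      ^)
Cells containing 1 after step 8: {1} -> 1 cell(s)

Answer: 1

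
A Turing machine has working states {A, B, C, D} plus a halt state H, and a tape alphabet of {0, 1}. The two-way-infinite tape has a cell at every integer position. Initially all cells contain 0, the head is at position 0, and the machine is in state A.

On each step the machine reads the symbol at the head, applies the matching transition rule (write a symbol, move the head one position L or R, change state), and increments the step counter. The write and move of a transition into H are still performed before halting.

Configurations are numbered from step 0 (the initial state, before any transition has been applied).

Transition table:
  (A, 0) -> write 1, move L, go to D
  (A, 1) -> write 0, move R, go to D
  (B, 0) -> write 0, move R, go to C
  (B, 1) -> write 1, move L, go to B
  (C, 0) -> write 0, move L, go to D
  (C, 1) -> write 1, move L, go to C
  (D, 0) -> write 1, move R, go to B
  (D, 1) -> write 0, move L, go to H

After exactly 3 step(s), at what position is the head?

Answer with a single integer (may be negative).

Answer: -1

Derivation:
Step 1: in state A at pos 0, read 0 -> (A,0)->write 1,move L,goto D. Now: state=D, head=-1, tape[-2..1]=0010 (head:  ^)
Step 2: in state D at pos -1, read 0 -> (D,0)->write 1,move R,goto B. Now: state=B, head=0, tape[-2..1]=0110 (head:   ^)
Step 3: in state B at pos 0, read 1 -> (B,1)->write 1,move L,goto B. Now: state=B, head=-1, tape[-2..1]=0110 (head:  ^)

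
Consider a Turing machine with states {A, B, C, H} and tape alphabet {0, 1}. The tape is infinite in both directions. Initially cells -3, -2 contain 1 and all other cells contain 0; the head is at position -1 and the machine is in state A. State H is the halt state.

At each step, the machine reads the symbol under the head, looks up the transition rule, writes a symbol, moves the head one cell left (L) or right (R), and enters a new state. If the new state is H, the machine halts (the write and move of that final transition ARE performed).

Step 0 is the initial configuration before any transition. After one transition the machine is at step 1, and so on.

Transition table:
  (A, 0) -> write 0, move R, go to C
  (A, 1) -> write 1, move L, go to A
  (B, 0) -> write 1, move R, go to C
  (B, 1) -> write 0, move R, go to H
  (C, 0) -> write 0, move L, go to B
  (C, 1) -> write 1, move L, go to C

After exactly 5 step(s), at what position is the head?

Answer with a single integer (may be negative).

Answer: 0

Derivation:
Step 1: in state A at pos -1, read 0 -> (A,0)->write 0,move R,goto C. Now: state=C, head=0, tape[-4..1]=011000 (head:     ^)
Step 2: in state C at pos 0, read 0 -> (C,0)->write 0,move L,goto B. Now: state=B, head=-1, tape[-4..1]=011000 (head:    ^)
Step 3: in state B at pos -1, read 0 -> (B,0)->write 1,move R,goto C. Now: state=C, head=0, tape[-4..1]=011100 (head:     ^)
Step 4: in state C at pos 0, read 0 -> (C,0)->write 0,move L,goto B. Now: state=B, head=-1, tape[-4..1]=011100 (head:    ^)
Step 5: in state B at pos -1, read 1 -> (B,1)->write 0,move R,goto H. Now: state=H, head=0, tape[-4..1]=011000 (head:     ^)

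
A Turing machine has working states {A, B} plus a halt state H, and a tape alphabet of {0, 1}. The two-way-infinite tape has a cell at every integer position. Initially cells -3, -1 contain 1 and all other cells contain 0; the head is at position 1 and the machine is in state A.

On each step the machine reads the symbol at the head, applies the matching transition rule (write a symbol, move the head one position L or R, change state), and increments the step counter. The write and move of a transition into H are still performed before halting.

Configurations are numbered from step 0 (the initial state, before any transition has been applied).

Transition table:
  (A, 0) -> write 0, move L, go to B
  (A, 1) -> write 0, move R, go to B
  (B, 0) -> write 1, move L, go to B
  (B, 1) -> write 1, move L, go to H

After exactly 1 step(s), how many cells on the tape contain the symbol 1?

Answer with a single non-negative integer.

Answer: 2

Derivation:
Step 1: in state A at pos 1, read 0 -> (A,0)->write 0,move L,goto B. Now: state=B, head=0, tape[-4..2]=0101000 (head:     ^)
Cells containing 1 after step 1: {-3, -1} -> 2 cell(s)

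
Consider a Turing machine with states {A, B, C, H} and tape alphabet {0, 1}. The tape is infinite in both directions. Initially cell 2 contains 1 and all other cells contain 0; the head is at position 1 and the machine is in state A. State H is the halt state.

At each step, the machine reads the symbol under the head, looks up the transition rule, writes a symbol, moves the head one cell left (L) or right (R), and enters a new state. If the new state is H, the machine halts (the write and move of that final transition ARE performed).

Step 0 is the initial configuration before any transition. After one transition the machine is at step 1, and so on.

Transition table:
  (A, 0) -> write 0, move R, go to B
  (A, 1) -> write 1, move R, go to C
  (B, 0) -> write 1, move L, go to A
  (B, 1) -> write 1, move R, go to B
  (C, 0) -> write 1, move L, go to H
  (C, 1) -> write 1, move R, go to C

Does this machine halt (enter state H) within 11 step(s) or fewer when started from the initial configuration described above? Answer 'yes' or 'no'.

Step 1: in state A at pos 1, read 0 -> (A,0)->write 0,move R,goto B. Now: state=B, head=2, tape[0..3]=0010 (head:   ^)
Step 2: in state B at pos 2, read 1 -> (B,1)->write 1,move R,goto B. Now: state=B, head=3, tape[0..4]=00100 (head:    ^)
Step 3: in state B at pos 3, read 0 -> (B,0)->write 1,move L,goto A. Now: state=A, head=2, tape[0..4]=00110 (head:   ^)
Step 4: in state A at pos 2, read 1 -> (A,1)->write 1,move R,goto C. Now: state=C, head=3, tape[0..4]=00110 (head:    ^)
Step 5: in state C at pos 3, read 1 -> (C,1)->write 1,move R,goto C. Now: state=C, head=4, tape[0..5]=001100 (head:     ^)
Step 6: in state C at pos 4, read 0 -> (C,0)->write 1,move L,goto H. Now: state=H, head=3, tape[0..5]=001110 (head:    ^)
State H reached at step 6; 6 <= 11 -> yes

Answer: yes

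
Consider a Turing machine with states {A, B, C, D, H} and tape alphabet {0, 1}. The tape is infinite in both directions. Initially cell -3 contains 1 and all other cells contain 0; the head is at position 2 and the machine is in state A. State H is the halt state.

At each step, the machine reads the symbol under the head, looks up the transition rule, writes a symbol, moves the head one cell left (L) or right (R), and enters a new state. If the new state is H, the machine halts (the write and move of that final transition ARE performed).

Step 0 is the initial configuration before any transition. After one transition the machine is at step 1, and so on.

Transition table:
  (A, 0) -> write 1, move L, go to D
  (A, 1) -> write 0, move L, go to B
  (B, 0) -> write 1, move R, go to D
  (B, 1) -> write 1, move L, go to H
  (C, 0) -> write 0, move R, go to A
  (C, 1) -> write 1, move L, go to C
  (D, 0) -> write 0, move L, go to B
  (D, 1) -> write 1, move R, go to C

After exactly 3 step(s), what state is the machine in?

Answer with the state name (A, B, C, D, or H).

Answer: D

Derivation:
Step 1: in state A at pos 2, read 0 -> (A,0)->write 1,move L,goto D. Now: state=D, head=1, tape[-4..3]=01000010 (head:      ^)
Step 2: in state D at pos 1, read 0 -> (D,0)->write 0,move L,goto B. Now: state=B, head=0, tape[-4..3]=01000010 (head:     ^)
Step 3: in state B at pos 0, read 0 -> (B,0)->write 1,move R,goto D. Now: state=D, head=1, tape[-4..3]=01001010 (head:      ^)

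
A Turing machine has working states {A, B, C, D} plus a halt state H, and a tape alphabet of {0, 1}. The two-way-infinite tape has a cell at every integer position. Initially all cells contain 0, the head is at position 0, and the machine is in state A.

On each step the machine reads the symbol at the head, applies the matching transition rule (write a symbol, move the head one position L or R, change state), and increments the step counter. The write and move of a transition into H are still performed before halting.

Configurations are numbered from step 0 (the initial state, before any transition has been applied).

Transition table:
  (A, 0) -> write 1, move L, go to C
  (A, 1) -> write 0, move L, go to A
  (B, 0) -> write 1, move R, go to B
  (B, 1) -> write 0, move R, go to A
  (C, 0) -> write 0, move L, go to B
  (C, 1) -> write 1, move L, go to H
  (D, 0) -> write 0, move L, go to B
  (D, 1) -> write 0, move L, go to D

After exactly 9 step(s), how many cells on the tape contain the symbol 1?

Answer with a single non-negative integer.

Step 1: in state A at pos 0, read 0 -> (A,0)->write 1,move L,goto C. Now: state=C, head=-1, tape[-2..1]=0010 (head:  ^)
Step 2: in state C at pos -1, read 0 -> (C,0)->write 0,move L,goto B. Now: state=B, head=-2, tape[-3..1]=00010 (head:  ^)
Step 3: in state B at pos -2, read 0 -> (B,0)->write 1,move R,goto B. Now: state=B, head=-1, tape[-3..1]=01010 (head:   ^)
Step 4: in state B at pos -1, read 0 -> (B,0)->write 1,move R,goto B. Now: state=B, head=0, tape[-3..1]=01110 (head:    ^)
Step 5: in state B at pos 0, read 1 -> (B,1)->write 0,move R,goto A. Now: state=A, head=1, tape[-3..2]=011000 (head:     ^)
Step 6: in state A at pos 1, read 0 -> (A,0)->write 1,move L,goto C. Now: state=C, head=0, tape[-3..2]=011010 (head:    ^)
Step 7: in state C at pos 0, read 0 -> (C,0)->write 0,move L,goto B. Now: state=B, head=-1, tape[-3..2]=011010 (head:   ^)
Step 8: in state B at pos -1, read 1 -> (B,1)->write 0,move R,goto A. Now: state=A, head=0, tape[-3..2]=010010 (head:    ^)
Step 9: in state A at pos 0, read 0 -> (A,0)->write 1,move L,goto C. Now: state=C, head=-1, tape[-3..2]=010110 (head:   ^)
Cells containing 1 after step 9: {-2, 0, 1} -> 3 cell(s)

Answer: 3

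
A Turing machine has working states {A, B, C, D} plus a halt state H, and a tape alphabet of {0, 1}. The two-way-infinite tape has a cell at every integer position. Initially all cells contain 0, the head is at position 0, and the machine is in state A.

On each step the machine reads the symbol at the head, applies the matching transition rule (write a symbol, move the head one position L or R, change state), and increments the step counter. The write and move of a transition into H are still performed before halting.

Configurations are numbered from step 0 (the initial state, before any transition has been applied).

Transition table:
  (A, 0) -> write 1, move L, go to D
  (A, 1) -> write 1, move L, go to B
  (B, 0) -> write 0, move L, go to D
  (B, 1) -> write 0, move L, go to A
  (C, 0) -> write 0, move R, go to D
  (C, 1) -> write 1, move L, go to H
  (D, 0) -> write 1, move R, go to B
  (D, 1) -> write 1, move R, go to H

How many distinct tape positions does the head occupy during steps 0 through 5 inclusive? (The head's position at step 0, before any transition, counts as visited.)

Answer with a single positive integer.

Step 1: in state A at pos 0, read 0 -> (A,0)->write 1,move L,goto D. Now: state=D, head=-1, tape[-2..1]=0010 (head:  ^)
Step 2: in state D at pos -1, read 0 -> (D,0)->write 1,move R,goto B. Now: state=B, head=0, tape[-2..1]=0110 (head:   ^)
Step 3: in state B at pos 0, read 1 -> (B,1)->write 0,move L,goto A. Now: state=A, head=-1, tape[-2..1]=0100 (head:  ^)
Step 4: in state A at pos -1, read 1 -> (A,1)->write 1,move L,goto B. Now: state=B, head=-2, tape[-3..1]=00100 (head:  ^)
Step 5: in state B at pos -2, read 0 -> (B,0)->write 0,move L,goto D. Now: state=D, head=-3, tape[-4..1]=000100 (head:  ^)
Head positions at steps 0..5: starting at 0, distinct positions visited = {-3, -2, -1, 0} -> 4 position(s)

Answer: 4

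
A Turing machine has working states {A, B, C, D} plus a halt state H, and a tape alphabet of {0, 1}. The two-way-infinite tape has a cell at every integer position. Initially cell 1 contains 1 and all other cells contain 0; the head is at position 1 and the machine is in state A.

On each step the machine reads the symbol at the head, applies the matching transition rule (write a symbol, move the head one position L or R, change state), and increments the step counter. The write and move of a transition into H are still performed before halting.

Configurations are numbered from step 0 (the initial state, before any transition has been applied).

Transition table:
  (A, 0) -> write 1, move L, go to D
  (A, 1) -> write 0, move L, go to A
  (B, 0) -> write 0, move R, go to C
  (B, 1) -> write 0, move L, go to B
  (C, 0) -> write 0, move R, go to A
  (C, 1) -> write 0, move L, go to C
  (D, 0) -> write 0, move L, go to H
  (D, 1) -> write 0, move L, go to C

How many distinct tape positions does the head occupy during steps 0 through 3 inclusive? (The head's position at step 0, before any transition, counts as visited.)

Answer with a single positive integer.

Step 1: in state A at pos 1, read 1 -> (A,1)->write 0,move L,goto A. Now: state=A, head=0, tape[-1..2]=0000 (head:  ^)
Step 2: in state A at pos 0, read 0 -> (A,0)->write 1,move L,goto D. Now: state=D, head=-1, tape[-2..2]=00100 (head:  ^)
Step 3: in state D at pos -1, read 0 -> (D,0)->write 0,move L,goto H. Now: state=H, head=-2, tape[-3..2]=000100 (head:  ^)
Head positions at steps 0..3: starting at 1, distinct positions visited = {-2, -1, 0, 1} -> 4 position(s)

Answer: 4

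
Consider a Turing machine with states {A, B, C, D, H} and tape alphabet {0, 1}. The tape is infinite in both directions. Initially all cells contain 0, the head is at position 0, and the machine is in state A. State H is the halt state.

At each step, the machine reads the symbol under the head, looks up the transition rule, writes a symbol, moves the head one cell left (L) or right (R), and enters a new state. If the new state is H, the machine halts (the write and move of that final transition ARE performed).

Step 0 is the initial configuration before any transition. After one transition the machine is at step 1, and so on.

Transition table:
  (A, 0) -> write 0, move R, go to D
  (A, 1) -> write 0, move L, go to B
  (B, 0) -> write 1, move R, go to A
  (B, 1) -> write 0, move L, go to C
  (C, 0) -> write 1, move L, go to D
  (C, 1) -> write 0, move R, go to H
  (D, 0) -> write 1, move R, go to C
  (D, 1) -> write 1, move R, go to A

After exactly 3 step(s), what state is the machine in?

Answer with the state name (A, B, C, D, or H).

Step 1: in state A at pos 0, read 0 -> (A,0)->write 0,move R,goto D. Now: state=D, head=1, tape[-1..2]=0000 (head:   ^)
Step 2: in state D at pos 1, read 0 -> (D,0)->write 1,move R,goto C. Now: state=C, head=2, tape[-1..3]=00100 (head:    ^)
Step 3: in state C at pos 2, read 0 -> (C,0)->write 1,move L,goto D. Now: state=D, head=1, tape[-1..3]=00110 (head:   ^)

Answer: D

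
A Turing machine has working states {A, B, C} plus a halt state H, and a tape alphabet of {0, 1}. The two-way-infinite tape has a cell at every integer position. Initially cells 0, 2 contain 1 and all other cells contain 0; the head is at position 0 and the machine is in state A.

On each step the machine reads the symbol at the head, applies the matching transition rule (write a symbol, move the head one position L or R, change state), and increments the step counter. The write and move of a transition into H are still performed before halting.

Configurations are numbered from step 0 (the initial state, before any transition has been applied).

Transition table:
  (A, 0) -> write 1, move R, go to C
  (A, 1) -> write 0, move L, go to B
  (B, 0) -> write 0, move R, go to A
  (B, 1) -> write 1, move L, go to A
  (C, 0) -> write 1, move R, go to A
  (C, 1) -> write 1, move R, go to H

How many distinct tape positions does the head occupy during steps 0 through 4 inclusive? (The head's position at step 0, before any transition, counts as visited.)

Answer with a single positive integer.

Answer: 4

Derivation:
Step 1: in state A at pos 0, read 1 -> (A,1)->write 0,move L,goto B. Now: state=B, head=-1, tape[-2..3]=000010 (head:  ^)
Step 2: in state B at pos -1, read 0 -> (B,0)->write 0,move R,goto A. Now: state=A, head=0, tape[-2..3]=000010 (head:   ^)
Step 3: in state A at pos 0, read 0 -> (A,0)->write 1,move R,goto C. Now: state=C, head=1, tape[-2..3]=001010 (head:    ^)
Step 4: in state C at pos 1, read 0 -> (C,0)->write 1,move R,goto A. Now: state=A, head=2, tape[-2..3]=001110 (head:     ^)
Head positions at steps 0..4: starting at 0, distinct positions visited = {-1, 0, 1, 2} -> 4 position(s)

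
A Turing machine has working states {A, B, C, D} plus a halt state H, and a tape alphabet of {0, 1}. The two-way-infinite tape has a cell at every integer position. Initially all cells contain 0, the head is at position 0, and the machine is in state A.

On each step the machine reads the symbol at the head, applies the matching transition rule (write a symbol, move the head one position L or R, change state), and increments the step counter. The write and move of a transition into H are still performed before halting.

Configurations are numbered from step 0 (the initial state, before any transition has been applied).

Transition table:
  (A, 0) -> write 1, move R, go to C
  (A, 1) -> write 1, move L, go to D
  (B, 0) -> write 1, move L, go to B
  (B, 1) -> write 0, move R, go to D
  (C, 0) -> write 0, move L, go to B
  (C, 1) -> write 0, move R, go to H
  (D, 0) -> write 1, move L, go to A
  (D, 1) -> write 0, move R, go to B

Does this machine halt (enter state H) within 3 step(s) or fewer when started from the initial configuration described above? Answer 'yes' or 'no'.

Answer: no

Derivation:
Step 1: in state A at pos 0, read 0 -> (A,0)->write 1,move R,goto C. Now: state=C, head=1, tape[-1..2]=0100 (head:   ^)
Step 2: in state C at pos 1, read 0 -> (C,0)->write 0,move L,goto B. Now: state=B, head=0, tape[-1..2]=0100 (head:  ^)
Step 3: in state B at pos 0, read 1 -> (B,1)->write 0,move R,goto D. Now: state=D, head=1, tape[-1..2]=0000 (head:   ^)
After 3 step(s): state = D (not H) -> not halted within 3 -> no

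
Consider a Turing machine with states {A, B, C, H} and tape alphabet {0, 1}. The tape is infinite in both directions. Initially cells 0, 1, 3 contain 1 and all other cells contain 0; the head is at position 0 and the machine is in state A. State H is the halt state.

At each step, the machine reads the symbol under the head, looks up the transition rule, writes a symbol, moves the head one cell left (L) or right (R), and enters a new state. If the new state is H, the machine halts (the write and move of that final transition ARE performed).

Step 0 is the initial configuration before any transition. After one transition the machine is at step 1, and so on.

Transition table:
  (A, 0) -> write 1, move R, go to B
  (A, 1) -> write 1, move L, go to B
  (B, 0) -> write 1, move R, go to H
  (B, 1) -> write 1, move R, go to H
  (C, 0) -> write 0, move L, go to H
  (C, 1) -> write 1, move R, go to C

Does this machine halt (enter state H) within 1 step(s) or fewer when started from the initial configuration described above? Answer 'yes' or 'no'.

Answer: no

Derivation:
Step 1: in state A at pos 0, read 1 -> (A,1)->write 1,move L,goto B. Now: state=B, head=-1, tape[-2..4]=0011010 (head:  ^)
After 1 step(s): state = B (not H) -> not halted within 1 -> no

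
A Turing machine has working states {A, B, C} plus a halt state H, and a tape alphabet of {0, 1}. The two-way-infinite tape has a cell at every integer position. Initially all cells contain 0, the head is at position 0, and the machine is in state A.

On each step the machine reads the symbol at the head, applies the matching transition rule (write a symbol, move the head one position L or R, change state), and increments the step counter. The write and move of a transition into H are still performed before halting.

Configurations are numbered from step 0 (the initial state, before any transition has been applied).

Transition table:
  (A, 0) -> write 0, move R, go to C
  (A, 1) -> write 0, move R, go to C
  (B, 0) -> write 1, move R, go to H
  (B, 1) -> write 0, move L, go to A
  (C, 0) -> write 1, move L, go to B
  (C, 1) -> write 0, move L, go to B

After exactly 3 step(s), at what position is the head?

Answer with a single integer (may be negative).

Answer: 1

Derivation:
Step 1: in state A at pos 0, read 0 -> (A,0)->write 0,move R,goto C. Now: state=C, head=1, tape[-1..2]=0000 (head:   ^)
Step 2: in state C at pos 1, read 0 -> (C,0)->write 1,move L,goto B. Now: state=B, head=0, tape[-1..2]=0010 (head:  ^)
Step 3: in state B at pos 0, read 0 -> (B,0)->write 1,move R,goto H. Now: state=H, head=1, tape[-1..2]=0110 (head:   ^)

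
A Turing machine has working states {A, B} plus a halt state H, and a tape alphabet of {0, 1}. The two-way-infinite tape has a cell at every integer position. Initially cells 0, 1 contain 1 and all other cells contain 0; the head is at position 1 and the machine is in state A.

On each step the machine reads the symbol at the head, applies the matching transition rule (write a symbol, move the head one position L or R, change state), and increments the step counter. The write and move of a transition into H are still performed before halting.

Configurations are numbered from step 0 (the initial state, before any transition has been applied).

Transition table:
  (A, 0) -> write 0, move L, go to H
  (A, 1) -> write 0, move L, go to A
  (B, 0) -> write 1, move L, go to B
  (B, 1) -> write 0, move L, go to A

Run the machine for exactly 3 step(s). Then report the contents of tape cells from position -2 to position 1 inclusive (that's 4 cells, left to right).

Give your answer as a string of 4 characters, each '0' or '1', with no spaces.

Answer: 0000

Derivation:
Step 1: in state A at pos 1, read 1 -> (A,1)->write 0,move L,goto A. Now: state=A, head=0, tape[-1..2]=0100 (head:  ^)
Step 2: in state A at pos 0, read 1 -> (A,1)->write 0,move L,goto A. Now: state=A, head=-1, tape[-2..2]=00000 (head:  ^)
Step 3: in state A at pos -1, read 0 -> (A,0)->write 0,move L,goto H. Now: state=H, head=-2, tape[-3..2]=000000 (head:  ^)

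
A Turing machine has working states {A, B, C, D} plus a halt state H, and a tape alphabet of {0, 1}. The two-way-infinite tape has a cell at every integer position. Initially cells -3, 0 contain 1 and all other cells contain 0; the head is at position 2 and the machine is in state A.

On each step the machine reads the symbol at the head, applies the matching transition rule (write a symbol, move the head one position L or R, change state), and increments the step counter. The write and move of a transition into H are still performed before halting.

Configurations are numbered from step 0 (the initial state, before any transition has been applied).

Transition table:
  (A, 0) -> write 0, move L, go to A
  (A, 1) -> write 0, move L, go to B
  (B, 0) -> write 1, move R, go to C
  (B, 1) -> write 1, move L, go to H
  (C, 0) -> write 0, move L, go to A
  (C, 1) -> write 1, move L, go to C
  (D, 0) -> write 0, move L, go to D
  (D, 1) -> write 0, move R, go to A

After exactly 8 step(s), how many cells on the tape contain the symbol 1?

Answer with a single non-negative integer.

Answer: 2

Derivation:
Step 1: in state A at pos 2, read 0 -> (A,0)->write 0,move L,goto A. Now: state=A, head=1, tape[-4..3]=01001000 (head:      ^)
Step 2: in state A at pos 1, read 0 -> (A,0)->write 0,move L,goto A. Now: state=A, head=0, tape[-4..3]=01001000 (head:     ^)
Step 3: in state A at pos 0, read 1 -> (A,1)->write 0,move L,goto B. Now: state=B, head=-1, tape[-4..3]=01000000 (head:    ^)
Step 4: in state B at pos -1, read 0 -> (B,0)->write 1,move R,goto C. Now: state=C, head=0, tape[-4..3]=01010000 (head:     ^)
Step 5: in state C at pos 0, read 0 -> (C,0)->write 0,move L,goto A. Now: state=A, head=-1, tape[-4..3]=01010000 (head:    ^)
Step 6: in state A at pos -1, read 1 -> (A,1)->write 0,move L,goto B. Now: state=B, head=-2, tape[-4..3]=01000000 (head:   ^)
Step 7: in state B at pos -2, read 0 -> (B,0)->write 1,move R,goto C. Now: state=C, head=-1, tape[-4..3]=01100000 (head:    ^)
Step 8: in state C at pos -1, read 0 -> (C,0)->write 0,move L,goto A. Now: state=A, head=-2, tape[-4..3]=01100000 (head:   ^)
Cells containing 1 after step 8: {-3, -2} -> 2 cell(s)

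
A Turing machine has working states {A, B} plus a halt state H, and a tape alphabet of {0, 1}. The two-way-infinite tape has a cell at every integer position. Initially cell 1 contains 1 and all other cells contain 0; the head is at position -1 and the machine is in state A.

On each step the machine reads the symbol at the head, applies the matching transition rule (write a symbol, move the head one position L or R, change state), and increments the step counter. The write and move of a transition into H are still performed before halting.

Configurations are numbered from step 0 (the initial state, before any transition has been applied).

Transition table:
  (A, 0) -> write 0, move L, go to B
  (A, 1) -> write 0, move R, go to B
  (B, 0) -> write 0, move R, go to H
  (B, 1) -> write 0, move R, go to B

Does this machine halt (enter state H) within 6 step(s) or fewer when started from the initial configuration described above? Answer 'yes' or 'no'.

Answer: yes

Derivation:
Step 1: in state A at pos -1, read 0 -> (A,0)->write 0,move L,goto B. Now: state=B, head=-2, tape[-3..2]=000010 (head:  ^)
Step 2: in state B at pos -2, read 0 -> (B,0)->write 0,move R,goto H. Now: state=H, head=-1, tape[-3..2]=000010 (head:   ^)
State H reached at step 2; 2 <= 6 -> yes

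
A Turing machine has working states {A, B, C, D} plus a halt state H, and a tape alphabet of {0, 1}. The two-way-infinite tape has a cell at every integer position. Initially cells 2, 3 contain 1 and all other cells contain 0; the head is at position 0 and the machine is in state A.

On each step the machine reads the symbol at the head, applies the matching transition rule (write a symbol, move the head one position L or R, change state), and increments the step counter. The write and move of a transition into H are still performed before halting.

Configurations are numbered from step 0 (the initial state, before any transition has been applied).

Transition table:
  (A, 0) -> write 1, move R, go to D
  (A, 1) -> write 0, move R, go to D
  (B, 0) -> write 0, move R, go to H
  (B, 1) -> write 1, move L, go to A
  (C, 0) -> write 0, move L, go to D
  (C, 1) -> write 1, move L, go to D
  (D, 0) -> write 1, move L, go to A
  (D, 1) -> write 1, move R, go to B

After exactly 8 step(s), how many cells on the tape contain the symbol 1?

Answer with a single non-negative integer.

Step 1: in state A at pos 0, read 0 -> (A,0)->write 1,move R,goto D. Now: state=D, head=1, tape[-1..4]=010110 (head:   ^)
Step 2: in state D at pos 1, read 0 -> (D,0)->write 1,move L,goto A. Now: state=A, head=0, tape[-1..4]=011110 (head:  ^)
Step 3: in state A at pos 0, read 1 -> (A,1)->write 0,move R,goto D. Now: state=D, head=1, tape[-1..4]=001110 (head:   ^)
Step 4: in state D at pos 1, read 1 -> (D,1)->write 1,move R,goto B. Now: state=B, head=2, tape[-1..4]=001110 (head:    ^)
Step 5: in state B at pos 2, read 1 -> (B,1)->write 1,move L,goto A. Now: state=A, head=1, tape[-1..4]=001110 (head:   ^)
Step 6: in state A at pos 1, read 1 -> (A,1)->write 0,move R,goto D. Now: state=D, head=2, tape[-1..4]=000110 (head:    ^)
Step 7: in state D at pos 2, read 1 -> (D,1)->write 1,move R,goto B. Now: state=B, head=3, tape[-1..4]=000110 (head:     ^)
Step 8: in state B at pos 3, read 1 -> (B,1)->write 1,move L,goto A. Now: state=A, head=2, tape[-1..4]=000110 (head:    ^)
Cells containing 1 after step 8: {2, 3} -> 2 cell(s)

Answer: 2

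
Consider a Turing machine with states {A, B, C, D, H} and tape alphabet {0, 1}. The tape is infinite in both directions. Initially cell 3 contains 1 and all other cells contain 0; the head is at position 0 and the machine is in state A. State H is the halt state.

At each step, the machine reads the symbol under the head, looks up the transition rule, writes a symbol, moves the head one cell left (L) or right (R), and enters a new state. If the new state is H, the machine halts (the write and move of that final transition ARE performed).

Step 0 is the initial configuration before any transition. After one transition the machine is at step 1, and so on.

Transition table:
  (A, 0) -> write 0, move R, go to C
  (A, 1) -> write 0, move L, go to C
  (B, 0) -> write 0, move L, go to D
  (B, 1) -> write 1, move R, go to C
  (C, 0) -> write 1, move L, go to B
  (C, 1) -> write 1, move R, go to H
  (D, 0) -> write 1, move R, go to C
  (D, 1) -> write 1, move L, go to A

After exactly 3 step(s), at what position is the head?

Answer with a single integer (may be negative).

Answer: -1

Derivation:
Step 1: in state A at pos 0, read 0 -> (A,0)->write 0,move R,goto C. Now: state=C, head=1, tape[-1..4]=000010 (head:   ^)
Step 2: in state C at pos 1, read 0 -> (C,0)->write 1,move L,goto B. Now: state=B, head=0, tape[-1..4]=001010 (head:  ^)
Step 3: in state B at pos 0, read 0 -> (B,0)->write 0,move L,goto D. Now: state=D, head=-1, tape[-2..4]=0001010 (head:  ^)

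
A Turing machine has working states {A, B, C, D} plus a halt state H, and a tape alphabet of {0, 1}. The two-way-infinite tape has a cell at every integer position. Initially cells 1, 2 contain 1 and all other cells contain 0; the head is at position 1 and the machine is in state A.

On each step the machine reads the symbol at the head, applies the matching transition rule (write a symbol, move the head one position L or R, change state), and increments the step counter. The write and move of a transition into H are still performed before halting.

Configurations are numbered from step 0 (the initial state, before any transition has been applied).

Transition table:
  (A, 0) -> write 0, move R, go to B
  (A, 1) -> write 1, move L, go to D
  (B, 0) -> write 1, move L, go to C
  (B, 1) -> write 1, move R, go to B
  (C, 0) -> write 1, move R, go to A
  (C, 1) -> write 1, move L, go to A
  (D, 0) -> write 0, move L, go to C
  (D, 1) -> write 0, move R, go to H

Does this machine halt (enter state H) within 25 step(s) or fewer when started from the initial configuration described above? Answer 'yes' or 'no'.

Step 1: in state A at pos 1, read 1 -> (A,1)->write 1,move L,goto D. Now: state=D, head=0, tape[-1..3]=00110 (head:  ^)
Step 2: in state D at pos 0, read 0 -> (D,0)->write 0,move L,goto C. Now: state=C, head=-1, tape[-2..3]=000110 (head:  ^)
Step 3: in state C at pos -1, read 0 -> (C,0)->write 1,move R,goto A. Now: state=A, head=0, tape[-2..3]=010110 (head:   ^)
Step 4: in state A at pos 0, read 0 -> (A,0)->write 0,move R,goto B. Now: state=B, head=1, tape[-2..3]=010110 (head:    ^)
Step 5: in state B at pos 1, read 1 -> (B,1)->write 1,move R,goto B. Now: state=B, head=2, tape[-2..3]=010110 (head:     ^)
Step 6: in state B at pos 2, read 1 -> (B,1)->write 1,move R,goto B. Now: state=B, head=3, tape[-2..4]=0101100 (head:      ^)
Step 7: in state B at pos 3, read 0 -> (B,0)->write 1,move L,goto C. Now: state=C, head=2, tape[-2..4]=0101110 (head:     ^)
Step 8: in state C at pos 2, read 1 -> (C,1)->write 1,move L,goto A. Now: state=A, head=1, tape[-2..4]=0101110 (head:    ^)
Step 9: in state A at pos 1, read 1 -> (A,1)->write 1,move L,goto D. Now: state=D, head=0, tape[-2..4]=0101110 (head:   ^)
Step 10: in state D at pos 0, read 0 -> (D,0)->write 0,move L,goto C. Now: state=C, head=-1, tape[-2..4]=0101110 (head:  ^)
Step 11: in state C at pos -1, read 1 -> (C,1)->write 1,move L,goto A. Now: state=A, head=-2, tape[-3..4]=00101110 (head:  ^)
Step 12: in state A at pos -2, read 0 -> (A,0)->write 0,move R,goto B. Now: state=B, head=-1, tape[-3..4]=00101110 (head:   ^)
Step 13: in state B at pos -1, read 1 -> (B,1)->write 1,move R,goto B. Now: state=B, head=0, tape[-3..4]=00101110 (head:    ^)
Step 14: in state B at pos 0, read 0 -> (B,0)->write 1,move L,goto C. Now: state=C, head=-1, tape[-3..4]=00111110 (head:   ^)
Step 15: in state C at pos -1, read 1 -> (C,1)->write 1,move L,goto A. Now: state=A, head=-2, tape[-3..4]=00111110 (head:  ^)
Step 16: in state A at pos -2, read 0 -> (A,0)->write 0,move R,goto B. Now: state=B, head=-1, tape[-3..4]=00111110 (head:   ^)
Step 17: in state B at pos -1, read 1 -> (B,1)->write 1,move R,goto B. Now: state=B, head=0, tape[-3..4]=00111110 (head:    ^)
Step 18: in state B at pos 0, read 1 -> (B,1)->write 1,move R,goto B. Now: state=B, head=1, tape[-3..4]=00111110 (head:     ^)
Step 19: in state B at pos 1, read 1 -> (B,1)->write 1,move R,goto B. Now: state=B, head=2, tape[-3..4]=00111110 (head:      ^)
Step 20: in state B at pos 2, read 1 -> (B,1)->write 1,move R,goto B. Now: state=B, head=3, tape[-3..4]=00111110 (head:       ^)
Step 21: in state B at pos 3, read 1 -> (B,1)->write 1,move R,goto B. Now: state=B, head=4, tape[-3..5]=001111100 (head:        ^)
Step 22: in state B at pos 4, read 0 -> (B,0)->write 1,move L,goto C. Now: state=C, head=3, tape[-3..5]=001111110 (head:       ^)
Step 23: in state C at pos 3, read 1 -> (C,1)->write 1,move L,goto A. Now: state=A, head=2, tape[-3..5]=001111110 (head:      ^)
Step 24: in state A at pos 2, read 1 -> (A,1)->write 1,move L,goto D. Now: state=D, head=1, tape[-3..5]=001111110 (head:     ^)
Step 25: in state D at pos 1, read 1 -> (D,1)->write 0,move R,goto H. Now: state=H, head=2, tape[-3..5]=001101110 (head:      ^)
State H reached at step 25; 25 <= 25 -> yes

Answer: yes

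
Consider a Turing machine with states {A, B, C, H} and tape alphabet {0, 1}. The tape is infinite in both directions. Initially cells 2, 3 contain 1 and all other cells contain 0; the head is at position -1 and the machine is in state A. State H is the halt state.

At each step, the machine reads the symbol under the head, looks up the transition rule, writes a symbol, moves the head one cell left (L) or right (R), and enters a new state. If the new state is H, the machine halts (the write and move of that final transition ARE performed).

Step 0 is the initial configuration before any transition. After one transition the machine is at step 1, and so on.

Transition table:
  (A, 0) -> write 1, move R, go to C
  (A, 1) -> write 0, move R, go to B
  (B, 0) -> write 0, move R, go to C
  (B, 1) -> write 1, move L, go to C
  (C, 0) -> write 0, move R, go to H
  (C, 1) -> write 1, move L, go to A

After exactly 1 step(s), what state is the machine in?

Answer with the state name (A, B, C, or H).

Step 1: in state A at pos -1, read 0 -> (A,0)->write 1,move R,goto C. Now: state=C, head=0, tape[-2..4]=0100110 (head:   ^)

Answer: C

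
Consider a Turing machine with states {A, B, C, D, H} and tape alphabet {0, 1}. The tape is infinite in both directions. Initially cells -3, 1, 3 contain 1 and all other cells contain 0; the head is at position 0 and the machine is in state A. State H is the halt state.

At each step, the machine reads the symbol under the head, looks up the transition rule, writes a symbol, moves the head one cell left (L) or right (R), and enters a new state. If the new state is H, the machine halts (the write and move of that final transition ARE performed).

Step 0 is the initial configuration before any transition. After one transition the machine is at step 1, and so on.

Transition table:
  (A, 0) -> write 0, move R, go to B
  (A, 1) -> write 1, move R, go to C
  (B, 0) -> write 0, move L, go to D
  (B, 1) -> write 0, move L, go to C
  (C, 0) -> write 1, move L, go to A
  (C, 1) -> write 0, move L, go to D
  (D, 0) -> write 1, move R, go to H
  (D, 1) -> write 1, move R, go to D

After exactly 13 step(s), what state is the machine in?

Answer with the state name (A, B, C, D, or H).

Answer: H

Derivation:
Step 1: in state A at pos 0, read 0 -> (A,0)->write 0,move R,goto B. Now: state=B, head=1, tape[-4..4]=010001010 (head:      ^)
Step 2: in state B at pos 1, read 1 -> (B,1)->write 0,move L,goto C. Now: state=C, head=0, tape[-4..4]=010000010 (head:     ^)
Step 3: in state C at pos 0, read 0 -> (C,0)->write 1,move L,goto A. Now: state=A, head=-1, tape[-4..4]=010010010 (head:    ^)
Step 4: in state A at pos -1, read 0 -> (A,0)->write 0,move R,goto B. Now: state=B, head=0, tape[-4..4]=010010010 (head:     ^)
Step 5: in state B at pos 0, read 1 -> (B,1)->write 0,move L,goto C. Now: state=C, head=-1, tape[-4..4]=010000010 (head:    ^)
Step 6: in state C at pos -1, read 0 -> (C,0)->write 1,move L,goto A. Now: state=A, head=-2, tape[-4..4]=010100010 (head:   ^)
Step 7: in state A at pos -2, read 0 -> (A,0)->write 0,move R,goto B. Now: state=B, head=-1, tape[-4..4]=010100010 (head:    ^)
Step 8: in state B at pos -1, read 1 -> (B,1)->write 0,move L,goto C. Now: state=C, head=-2, tape[-4..4]=010000010 (head:   ^)
Step 9: in state C at pos -2, read 0 -> (C,0)->write 1,move L,goto A. Now: state=A, head=-3, tape[-4..4]=011000010 (head:  ^)
Step 10: in state A at pos -3, read 1 -> (A,1)->write 1,move R,goto C. Now: state=C, head=-2, tape[-4..4]=011000010 (head:   ^)
Step 11: in state C at pos -2, read 1 -> (C,1)->write 0,move L,goto D. Now: state=D, head=-3, tape[-4..4]=010000010 (head:  ^)
Step 12: in state D at pos -3, read 1 -> (D,1)->write 1,move R,goto D. Now: state=D, head=-2, tape[-4..4]=010000010 (head:   ^)
Step 13: in state D at pos -2, read 0 -> (D,0)->write 1,move R,goto H. Now: state=H, head=-1, tape[-4..4]=011000010 (head:    ^)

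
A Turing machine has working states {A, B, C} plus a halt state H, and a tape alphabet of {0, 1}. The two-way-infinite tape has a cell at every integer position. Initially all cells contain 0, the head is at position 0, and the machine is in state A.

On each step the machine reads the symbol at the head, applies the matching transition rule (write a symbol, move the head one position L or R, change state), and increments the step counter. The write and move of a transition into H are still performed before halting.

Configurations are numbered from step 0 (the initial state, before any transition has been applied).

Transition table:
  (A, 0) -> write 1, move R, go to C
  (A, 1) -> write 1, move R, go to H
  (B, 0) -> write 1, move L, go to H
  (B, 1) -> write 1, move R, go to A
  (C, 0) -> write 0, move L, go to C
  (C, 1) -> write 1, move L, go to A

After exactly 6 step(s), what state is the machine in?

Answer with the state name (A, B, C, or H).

Step 1: in state A at pos 0, read 0 -> (A,0)->write 1,move R,goto C. Now: state=C, head=1, tape[-1..2]=0100 (head:   ^)
Step 2: in state C at pos 1, read 0 -> (C,0)->write 0,move L,goto C. Now: state=C, head=0, tape[-1..2]=0100 (head:  ^)
Step 3: in state C at pos 0, read 1 -> (C,1)->write 1,move L,goto A. Now: state=A, head=-1, tape[-2..2]=00100 (head:  ^)
Step 4: in state A at pos -1, read 0 -> (A,0)->write 1,move R,goto C. Now: state=C, head=0, tape[-2..2]=01100 (head:   ^)
Step 5: in state C at pos 0, read 1 -> (C,1)->write 1,move L,goto A. Now: state=A, head=-1, tape[-2..2]=01100 (head:  ^)
Step 6: in state A at pos -1, read 1 -> (A,1)->write 1,move R,goto H. Now: state=H, head=0, tape[-2..2]=01100 (head:   ^)

Answer: H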